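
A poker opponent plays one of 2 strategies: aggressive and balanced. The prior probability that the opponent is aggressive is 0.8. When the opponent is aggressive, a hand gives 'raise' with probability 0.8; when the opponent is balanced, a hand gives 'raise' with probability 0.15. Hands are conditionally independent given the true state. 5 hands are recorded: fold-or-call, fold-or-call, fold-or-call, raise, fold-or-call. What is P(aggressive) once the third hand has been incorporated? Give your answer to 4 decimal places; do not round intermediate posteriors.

After 'fold-or-call': P(aggressive) = 0.2·0.8000 / (0.2·0.8000 + 0.85·0.2000) ≈ 0.4848
After 'fold-or-call': P(aggressive) = 0.2·0.4848 / (0.2·0.4848 + 0.85·0.5152) ≈ 0.1813
After 'fold-or-call': P(aggressive) = 0.2·0.1813 / (0.2·0.1813 + 0.85·0.8187) ≈ 0.0495

0.0495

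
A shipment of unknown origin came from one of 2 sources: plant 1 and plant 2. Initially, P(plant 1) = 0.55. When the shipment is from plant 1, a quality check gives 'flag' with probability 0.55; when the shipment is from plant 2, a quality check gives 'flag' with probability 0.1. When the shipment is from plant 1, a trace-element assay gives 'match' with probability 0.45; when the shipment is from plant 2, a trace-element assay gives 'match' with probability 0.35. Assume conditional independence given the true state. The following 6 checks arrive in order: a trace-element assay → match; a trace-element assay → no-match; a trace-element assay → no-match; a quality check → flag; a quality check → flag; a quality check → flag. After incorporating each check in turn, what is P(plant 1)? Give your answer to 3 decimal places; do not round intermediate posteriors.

0.995

After a trace-element assay='match': P(plant 1) = 0.45·0.5500 / (0.45·0.5500 + 0.35·0.4500) ≈ 0.6111
After a trace-element assay='no-match': P(plant 1) = 0.55·0.6111 / (0.55·0.6111 + 0.65·0.3889) ≈ 0.5708
After a trace-element assay='no-match': P(plant 1) = 0.55·0.5708 / (0.55·0.5708 + 0.65·0.4292) ≈ 0.5294
After a quality check='flag': P(plant 1) = 0.55·0.5294 / (0.55·0.5294 + 0.1·0.4706) ≈ 0.8609
After a quality check='flag': P(plant 1) = 0.55·0.8609 / (0.55·0.8609 + 0.1·0.1391) ≈ 0.9715
After a quality check='flag': P(plant 1) = 0.55·0.9715 / (0.55·0.9715 + 0.1·0.0285) ≈ 0.9947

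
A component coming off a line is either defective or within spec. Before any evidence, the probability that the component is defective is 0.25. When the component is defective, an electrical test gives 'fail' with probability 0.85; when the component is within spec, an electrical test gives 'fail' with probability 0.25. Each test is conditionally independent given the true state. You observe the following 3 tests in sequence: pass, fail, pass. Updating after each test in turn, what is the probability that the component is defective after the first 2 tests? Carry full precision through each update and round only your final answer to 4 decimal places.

0.1848

Apply Bayes' rule sequentially, carrying P(defective) forward.
After 'pass': P(defective) = 0.15·0.2500 / (0.15·0.2500 + 0.75·0.7500) ≈ 0.0625
After 'fail': P(defective) = 0.85·0.0625 / (0.85·0.0625 + 0.25·0.9375) ≈ 0.1848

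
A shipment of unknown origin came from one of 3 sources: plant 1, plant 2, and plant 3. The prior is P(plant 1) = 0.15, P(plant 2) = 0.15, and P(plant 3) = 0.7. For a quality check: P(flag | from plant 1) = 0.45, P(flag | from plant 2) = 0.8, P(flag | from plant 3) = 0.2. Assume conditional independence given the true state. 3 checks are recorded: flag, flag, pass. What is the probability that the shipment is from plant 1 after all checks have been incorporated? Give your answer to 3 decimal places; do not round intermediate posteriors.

0.287

After 'flag': normaliser = 0.45·0.1500 + 0.8·0.1500 + 0.2·0.7000; P(plant 1) ≈ 0.2061, P(plant 2) ≈ 0.3664, P(plant 3) ≈ 0.4275
After 'flag': normaliser = 0.45·0.2061 + 0.8·0.3664 + 0.2·0.4275; P(plant 1) ≈ 0.1968, P(plant 2) ≈ 0.6219, P(plant 3) ≈ 0.1814
After 'pass': normaliser = 0.55·0.1968 + 0.2·0.6219 + 0.8·0.1814; P(plant 1) ≈ 0.2865, P(plant 2) ≈ 0.3293, P(plant 3) ≈ 0.3842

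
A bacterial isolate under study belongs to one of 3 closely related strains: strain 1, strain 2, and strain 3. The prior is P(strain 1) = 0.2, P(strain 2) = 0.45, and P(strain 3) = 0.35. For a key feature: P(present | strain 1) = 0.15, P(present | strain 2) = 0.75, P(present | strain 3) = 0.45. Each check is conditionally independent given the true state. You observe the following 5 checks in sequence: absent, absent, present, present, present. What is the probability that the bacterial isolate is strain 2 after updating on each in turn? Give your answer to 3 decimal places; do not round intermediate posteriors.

Each posterior becomes the prior for the next update.
After 'absent': normaliser = 0.85·0.2000 + 0.25·0.4500 + 0.55·0.3500; P(strain 1) ≈ 0.3579, P(strain 2) ≈ 0.2368, P(strain 3) ≈ 0.4053
After 'absent': normaliser = 0.85·0.3579 + 0.25·0.2368 + 0.55·0.4053; P(strain 1) ≈ 0.5189, P(strain 2) ≈ 0.1010, P(strain 3) ≈ 0.3802
After 'present': normaliser = 0.15·0.5189 + 0.75·0.1010 + 0.45·0.3802; P(strain 1) ≈ 0.2397, P(strain 2) ≈ 0.2333, P(strain 3) ≈ 0.5270
After 'present': normaliser = 0.15·0.2397 + 0.75·0.2333 + 0.45·0.5270; P(strain 1) ≈ 0.0803, P(strain 2) ≈ 0.3905, P(strain 3) ≈ 0.5292
After 'present': normaliser = 0.15·0.0803 + 0.75·0.3905 + 0.45·0.5292; P(strain 1) ≈ 0.0222, P(strain 2) ≈ 0.5393, P(strain 3) ≈ 0.4385

0.539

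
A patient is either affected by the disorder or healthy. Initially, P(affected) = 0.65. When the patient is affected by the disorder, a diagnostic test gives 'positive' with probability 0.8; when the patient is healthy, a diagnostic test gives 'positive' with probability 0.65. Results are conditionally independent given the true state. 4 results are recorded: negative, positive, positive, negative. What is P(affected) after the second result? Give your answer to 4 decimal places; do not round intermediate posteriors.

0.5664

After 'negative': P(affected) = 0.2·0.6500 / (0.2·0.6500 + 0.35·0.3500) ≈ 0.5149
After 'positive': P(affected) = 0.8·0.5149 / (0.8·0.5149 + 0.65·0.4851) ≈ 0.5664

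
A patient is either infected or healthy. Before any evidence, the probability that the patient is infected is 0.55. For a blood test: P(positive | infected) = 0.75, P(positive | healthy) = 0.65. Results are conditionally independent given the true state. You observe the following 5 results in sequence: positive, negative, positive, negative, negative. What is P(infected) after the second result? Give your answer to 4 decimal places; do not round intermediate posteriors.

0.5018

After 'positive': P(infected) = 0.75·0.5500 / (0.75·0.5500 + 0.65·0.4500) ≈ 0.5851
After 'negative': P(infected) = 0.25·0.5851 / (0.25·0.5851 + 0.35·0.4149) ≈ 0.5018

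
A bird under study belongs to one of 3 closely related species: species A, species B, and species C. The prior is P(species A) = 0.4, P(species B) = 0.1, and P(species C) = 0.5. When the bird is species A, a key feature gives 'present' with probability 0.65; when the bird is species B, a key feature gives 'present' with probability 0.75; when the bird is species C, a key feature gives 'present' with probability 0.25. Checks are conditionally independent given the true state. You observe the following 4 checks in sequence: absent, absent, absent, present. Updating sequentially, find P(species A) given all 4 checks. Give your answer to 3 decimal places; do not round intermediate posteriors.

0.171

After 'absent': normaliser = 0.35·0.4000 + 0.25·0.1000 + 0.75·0.5000; P(species A) ≈ 0.2593, P(species B) ≈ 0.0463, P(species C) ≈ 0.6944
After 'absent': normaliser = 0.35·0.2593 + 0.25·0.0463 + 0.75·0.6944; P(species A) ≈ 0.1456, P(species B) ≈ 0.0186, P(species C) ≈ 0.8358
After 'absent': normaliser = 0.35·0.1456 + 0.25·0.0186 + 0.75·0.8358; P(species A) ≈ 0.0747, P(species B) ≈ 0.0068, P(species C) ≈ 0.9185
After 'present': normaliser = 0.65·0.0747 + 0.75·0.0068 + 0.25·0.9185; P(species A) ≈ 0.1714, P(species B) ≈ 0.0180, P(species C) ≈ 0.8106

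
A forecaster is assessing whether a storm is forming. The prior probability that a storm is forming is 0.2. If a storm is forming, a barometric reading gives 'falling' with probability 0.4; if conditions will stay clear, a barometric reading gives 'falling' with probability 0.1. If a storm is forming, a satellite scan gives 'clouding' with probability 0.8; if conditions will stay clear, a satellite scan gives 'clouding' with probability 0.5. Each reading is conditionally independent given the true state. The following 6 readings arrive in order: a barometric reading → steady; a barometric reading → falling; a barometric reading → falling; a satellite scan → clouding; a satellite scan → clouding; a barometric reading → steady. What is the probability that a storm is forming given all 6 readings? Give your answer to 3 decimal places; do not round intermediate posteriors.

After a barometric reading='steady': P(storm) = 0.6·0.2000 / (0.6·0.2000 + 0.9·0.8000) ≈ 0.1429
After a barometric reading='falling': P(storm) = 0.4·0.1429 / (0.4·0.1429 + 0.1·0.8571) ≈ 0.4000
After a barometric reading='falling': P(storm) = 0.4·0.4000 / (0.4·0.4000 + 0.1·0.6000) ≈ 0.7273
After a satellite scan='clouding': P(storm) = 0.8·0.7273 / (0.8·0.7273 + 0.5·0.2727) ≈ 0.8101
After a satellite scan='clouding': P(storm) = 0.8·0.8101 / (0.8·0.8101 + 0.5·0.1899) ≈ 0.8722
After a barometric reading='steady': P(storm) = 0.6·0.8722 / (0.6·0.8722 + 0.9·0.1278) ≈ 0.8199

0.820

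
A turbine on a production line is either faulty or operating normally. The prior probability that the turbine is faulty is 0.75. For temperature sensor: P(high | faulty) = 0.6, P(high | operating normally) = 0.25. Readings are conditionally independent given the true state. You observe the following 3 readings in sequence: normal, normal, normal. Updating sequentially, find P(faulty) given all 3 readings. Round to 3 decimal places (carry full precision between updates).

0.313

Apply Bayes' rule sequentially, carrying P(faulty) forward.
After 'normal': P(faulty) = 0.4·0.7500 / (0.4·0.7500 + 0.75·0.2500) ≈ 0.6154
After 'normal': P(faulty) = 0.4·0.6154 / (0.4·0.6154 + 0.75·0.3846) ≈ 0.4604
After 'normal': P(faulty) = 0.4·0.4604 / (0.4·0.4604 + 0.75·0.5396) ≈ 0.3128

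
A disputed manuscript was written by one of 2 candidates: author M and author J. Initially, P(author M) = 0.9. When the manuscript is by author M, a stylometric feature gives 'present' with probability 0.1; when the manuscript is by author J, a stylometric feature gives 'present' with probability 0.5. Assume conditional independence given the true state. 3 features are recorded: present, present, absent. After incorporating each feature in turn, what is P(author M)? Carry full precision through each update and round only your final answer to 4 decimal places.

0.3932

After 'present': P(author M) = 0.1·0.9000 / (0.1·0.9000 + 0.5·0.1000) ≈ 0.6429
After 'present': P(author M) = 0.1·0.6429 / (0.1·0.6429 + 0.5·0.3571) ≈ 0.2647
After 'absent': P(author M) = 0.9·0.2647 / (0.9·0.2647 + 0.5·0.7353) ≈ 0.3932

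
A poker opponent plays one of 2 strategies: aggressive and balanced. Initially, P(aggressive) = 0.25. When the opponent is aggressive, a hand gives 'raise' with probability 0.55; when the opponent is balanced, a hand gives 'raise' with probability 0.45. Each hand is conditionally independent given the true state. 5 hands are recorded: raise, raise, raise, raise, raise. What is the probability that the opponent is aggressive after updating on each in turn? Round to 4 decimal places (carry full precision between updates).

After 'raise': P(aggressive) = 0.55·0.2500 / (0.55·0.2500 + 0.45·0.7500) ≈ 0.2895
After 'raise': P(aggressive) = 0.55·0.2895 / (0.55·0.2895 + 0.45·0.7105) ≈ 0.3324
After 'raise': P(aggressive) = 0.55·0.3324 / (0.55·0.3324 + 0.45·0.6676) ≈ 0.3783
After 'raise': P(aggressive) = 0.55·0.3783 / (0.55·0.3783 + 0.45·0.6217) ≈ 0.4266
After 'raise': P(aggressive) = 0.55·0.4266 / (0.55·0.4266 + 0.45·0.5734) ≈ 0.4762

0.4762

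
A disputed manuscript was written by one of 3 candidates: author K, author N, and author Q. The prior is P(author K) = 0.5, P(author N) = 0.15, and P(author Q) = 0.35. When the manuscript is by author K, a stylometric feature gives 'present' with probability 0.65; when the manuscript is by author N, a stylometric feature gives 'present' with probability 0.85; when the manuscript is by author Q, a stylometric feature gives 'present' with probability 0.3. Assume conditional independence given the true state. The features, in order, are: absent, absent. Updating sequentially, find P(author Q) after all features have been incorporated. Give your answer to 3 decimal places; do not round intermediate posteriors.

0.726

After 'absent': normaliser = 0.35·0.5000 + 0.15·0.1500 + 0.7·0.3500; P(author K) ≈ 0.3955, P(author N) ≈ 0.0508, P(author Q) ≈ 0.5537
After 'absent': normaliser = 0.35·0.3955 + 0.15·0.0508 + 0.7·0.5537; P(author K) ≈ 0.2594, P(author N) ≈ 0.0143, P(author Q) ≈ 0.7263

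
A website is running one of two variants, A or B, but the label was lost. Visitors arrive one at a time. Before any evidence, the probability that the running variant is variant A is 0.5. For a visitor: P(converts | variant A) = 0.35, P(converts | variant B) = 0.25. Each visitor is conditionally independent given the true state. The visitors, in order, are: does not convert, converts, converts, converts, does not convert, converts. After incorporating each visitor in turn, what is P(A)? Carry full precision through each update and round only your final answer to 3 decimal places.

0.743

After 'does not convert': P(A) = 0.65·0.5000 / (0.65·0.5000 + 0.75·0.5000) ≈ 0.4643
After 'converts': P(A) = 0.35·0.4643 / (0.35·0.4643 + 0.25·0.5357) ≈ 0.5482
After 'converts': P(A) = 0.35·0.5482 / (0.35·0.5482 + 0.25·0.4518) ≈ 0.6294
After 'converts': P(A) = 0.35·0.6294 / (0.35·0.6294 + 0.25·0.3706) ≈ 0.7040
After 'does not convert': P(A) = 0.65·0.7040 / (0.65·0.7040 + 0.75·0.2960) ≈ 0.6733
After 'converts': P(A) = 0.35·0.6733 / (0.35·0.6733 + 0.25·0.3267) ≈ 0.7426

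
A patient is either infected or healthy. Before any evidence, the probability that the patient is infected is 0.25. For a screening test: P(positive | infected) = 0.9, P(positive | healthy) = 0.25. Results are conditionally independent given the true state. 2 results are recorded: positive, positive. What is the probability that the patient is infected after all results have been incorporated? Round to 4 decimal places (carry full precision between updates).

0.8120

After 'positive': P(infected) = 0.9·0.2500 / (0.9·0.2500 + 0.25·0.7500) ≈ 0.5455
After 'positive': P(infected) = 0.9·0.5455 / (0.9·0.5455 + 0.25·0.4545) ≈ 0.8120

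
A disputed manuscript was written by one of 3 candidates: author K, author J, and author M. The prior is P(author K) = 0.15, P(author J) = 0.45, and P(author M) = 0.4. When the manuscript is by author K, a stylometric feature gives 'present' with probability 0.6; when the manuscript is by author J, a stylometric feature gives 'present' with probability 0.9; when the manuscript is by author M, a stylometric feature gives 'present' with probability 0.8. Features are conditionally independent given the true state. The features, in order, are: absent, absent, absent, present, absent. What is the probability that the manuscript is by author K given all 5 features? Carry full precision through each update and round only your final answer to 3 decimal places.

0.807

Apply Bayes' rule sequentially, carrying P(author K) forward.
After 'absent': normaliser = 0.4·0.1500 + 0.1·0.4500 + 0.2·0.4000; P(author K) ≈ 0.3243, P(author J) ≈ 0.2432, P(author M) ≈ 0.4324
After 'absent': normaliser = 0.4·0.3243 + 0.1·0.2432 + 0.2·0.4324; P(author K) ≈ 0.5393, P(author J) ≈ 0.1011, P(author M) ≈ 0.3596
After 'absent': normaliser = 0.4·0.5393 + 0.1·0.1011 + 0.2·0.3596; P(author K) ≈ 0.7245, P(author J) ≈ 0.0340, P(author M) ≈ 0.2415
After 'present': normaliser = 0.6·0.7245 + 0.9·0.0340 + 0.8·0.2415; P(author K) ≈ 0.6602, P(author J) ≈ 0.0464, P(author M) ≈ 0.2934
After 'absent': normaliser = 0.4·0.6602 + 0.1·0.0464 + 0.2·0.2934; P(author K) ≈ 0.8066, P(author J) ≈ 0.0142, P(author M) ≈ 0.1792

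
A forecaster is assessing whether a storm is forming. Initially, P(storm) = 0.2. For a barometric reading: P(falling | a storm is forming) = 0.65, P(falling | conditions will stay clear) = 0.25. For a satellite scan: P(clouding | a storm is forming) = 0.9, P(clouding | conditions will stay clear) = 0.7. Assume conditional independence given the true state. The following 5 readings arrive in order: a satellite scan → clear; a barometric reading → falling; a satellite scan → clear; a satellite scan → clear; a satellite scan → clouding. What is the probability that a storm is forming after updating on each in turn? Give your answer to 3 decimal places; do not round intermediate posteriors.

Each posterior becomes the prior for the next update.
After a satellite scan='clear': P(storm) = 0.1·0.2000 / (0.1·0.2000 + 0.3·0.8000) ≈ 0.0769
After a barometric reading='falling': P(storm) = 0.65·0.0769 / (0.65·0.0769 + 0.25·0.9231) ≈ 0.1781
After a satellite scan='clear': P(storm) = 0.1·0.1781 / (0.1·0.1781 + 0.3·0.8219) ≈ 0.0674
After a satellite scan='clear': P(storm) = 0.1·0.0674 / (0.1·0.0674 + 0.3·0.9326) ≈ 0.0235
After a satellite scan='clouding': P(storm) = 0.9·0.0235 / (0.9·0.0235 + 0.7·0.9765) ≈ 0.0300

0.030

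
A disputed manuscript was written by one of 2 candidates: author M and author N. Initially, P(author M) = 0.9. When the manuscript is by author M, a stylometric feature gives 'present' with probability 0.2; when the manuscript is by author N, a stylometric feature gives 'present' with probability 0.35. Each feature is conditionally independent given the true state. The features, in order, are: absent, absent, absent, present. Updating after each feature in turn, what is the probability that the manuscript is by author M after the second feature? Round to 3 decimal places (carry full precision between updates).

0.932

After 'absent': P(author M) = 0.8·0.9000 / (0.8·0.9000 + 0.65·0.1000) ≈ 0.9172
After 'absent': P(author M) = 0.8·0.9172 / (0.8·0.9172 + 0.65·0.0828) ≈ 0.9317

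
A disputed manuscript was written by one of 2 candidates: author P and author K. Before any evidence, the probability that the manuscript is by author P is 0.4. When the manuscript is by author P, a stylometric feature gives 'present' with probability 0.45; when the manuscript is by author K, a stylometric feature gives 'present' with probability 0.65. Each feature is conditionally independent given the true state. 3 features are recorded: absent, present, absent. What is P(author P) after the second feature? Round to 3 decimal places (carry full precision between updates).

0.420

Apply Bayes' rule sequentially, carrying P(author P) forward.
After 'absent': P(author P) = 0.55·0.4000 / (0.55·0.4000 + 0.35·0.6000) ≈ 0.5116
After 'present': P(author P) = 0.45·0.5116 / (0.45·0.5116 + 0.65·0.4884) ≈ 0.4204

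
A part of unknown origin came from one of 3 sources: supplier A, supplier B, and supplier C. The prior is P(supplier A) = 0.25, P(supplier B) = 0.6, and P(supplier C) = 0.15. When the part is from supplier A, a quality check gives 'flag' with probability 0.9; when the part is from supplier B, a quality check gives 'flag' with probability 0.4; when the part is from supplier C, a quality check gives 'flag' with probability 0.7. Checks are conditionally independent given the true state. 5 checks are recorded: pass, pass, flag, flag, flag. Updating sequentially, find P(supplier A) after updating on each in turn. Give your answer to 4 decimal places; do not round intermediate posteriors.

0.0899

Apply Bayes' rule sequentially, carrying P(supplier A) forward.
After 'pass': normaliser = 0.1·0.2500 + 0.6·0.6000 + 0.3·0.1500; P(supplier A) ≈ 0.0581, P(supplier B) ≈ 0.8372, P(supplier C) ≈ 0.1047
After 'pass': normaliser = 0.1·0.0581 + 0.6·0.8372 + 0.3·0.1047; P(supplier A) ≈ 0.0108, P(supplier B) ≈ 0.9310, P(supplier C) ≈ 0.0582
After 'flag': normaliser = 0.9·0.0108 + 0.4·0.9310 + 0.7·0.0582; P(supplier A) ≈ 0.0229, P(supplier B) ≈ 0.8807, P(supplier C) ≈ 0.0963
After 'flag': normaliser = 0.9·0.0229 + 0.4·0.8807 + 0.7·0.0963; P(supplier A) ≈ 0.0469, P(supplier B) ≈ 0.8000, P(supplier C) ≈ 0.1531
After 'flag': normaliser = 0.9·0.0469 + 0.4·0.8000 + 0.7·0.1531; P(supplier A) ≈ 0.0899, P(supplier B) ≈ 0.6818, P(supplier C) ≈ 0.2284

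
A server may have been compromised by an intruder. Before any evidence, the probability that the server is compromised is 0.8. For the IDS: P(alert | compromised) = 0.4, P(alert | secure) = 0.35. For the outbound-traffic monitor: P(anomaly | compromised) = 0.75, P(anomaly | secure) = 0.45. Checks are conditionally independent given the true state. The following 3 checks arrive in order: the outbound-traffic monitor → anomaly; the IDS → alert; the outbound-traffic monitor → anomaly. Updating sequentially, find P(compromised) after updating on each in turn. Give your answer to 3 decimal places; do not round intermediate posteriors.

After the outbound-traffic monitor='anomaly': P(compromised) = 0.75·0.8000 / (0.75·0.8000 + 0.45·0.2000) ≈ 0.8696
After the IDS='alert': P(compromised) = 0.4·0.8696 / (0.4·0.8696 + 0.35·0.1304) ≈ 0.8840
After the outbound-traffic monitor='anomaly': P(compromised) = 0.75·0.8840 / (0.75·0.8840 + 0.45·0.1160) ≈ 0.9270

0.927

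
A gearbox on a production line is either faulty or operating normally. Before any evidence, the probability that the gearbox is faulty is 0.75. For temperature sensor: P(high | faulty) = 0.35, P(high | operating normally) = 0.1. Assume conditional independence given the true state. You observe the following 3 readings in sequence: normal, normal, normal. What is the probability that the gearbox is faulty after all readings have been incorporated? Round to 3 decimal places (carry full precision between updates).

0.531

After 'normal': P(faulty) = 0.65·0.7500 / (0.65·0.7500 + 0.9·0.2500) ≈ 0.6842
After 'normal': P(faulty) = 0.65·0.6842 / (0.65·0.6842 + 0.9·0.3158) ≈ 0.6101
After 'normal': P(faulty) = 0.65·0.6101 / (0.65·0.6101 + 0.9·0.3899) ≈ 0.5305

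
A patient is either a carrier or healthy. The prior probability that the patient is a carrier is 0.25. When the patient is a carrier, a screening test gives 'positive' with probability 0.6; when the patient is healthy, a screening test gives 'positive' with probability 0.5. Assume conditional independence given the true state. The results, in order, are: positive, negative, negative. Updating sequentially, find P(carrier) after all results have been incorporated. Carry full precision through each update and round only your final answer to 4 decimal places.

0.2038

After 'positive': P(carrier) = 0.6·0.2500 / (0.6·0.2500 + 0.5·0.7500) ≈ 0.2857
After 'negative': P(carrier) = 0.4·0.2857 / (0.4·0.2857 + 0.5·0.7143) ≈ 0.2424
After 'negative': P(carrier) = 0.4·0.2424 / (0.4·0.2424 + 0.5·0.7576) ≈ 0.2038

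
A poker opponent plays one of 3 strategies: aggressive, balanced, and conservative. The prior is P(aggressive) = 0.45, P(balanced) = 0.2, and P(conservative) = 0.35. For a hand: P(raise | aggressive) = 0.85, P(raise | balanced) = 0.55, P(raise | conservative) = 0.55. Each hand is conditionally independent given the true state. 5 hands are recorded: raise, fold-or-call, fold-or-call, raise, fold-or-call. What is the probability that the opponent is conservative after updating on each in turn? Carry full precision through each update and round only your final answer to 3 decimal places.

After 'raise': normaliser = 0.85·0.4500 + 0.55·0.2000 + 0.55·0.3500; P(aggressive) ≈ 0.5584, P(balanced) ≈ 0.1606, P(conservative) ≈ 0.2810
After 'fold-or-call': normaliser = 0.15·0.5584 + 0.45·0.1606 + 0.45·0.2810; P(aggressive) ≈ 0.2965, P(balanced) ≈ 0.2558, P(conservative) ≈ 0.4477
After 'fold-or-call': normaliser = 0.15·0.2965 + 0.45·0.2558 + 0.45·0.4477; P(aggressive) ≈ 0.1232, P(balanced) ≈ 0.3188, P(conservative) ≈ 0.5580
After 'raise': normaliser = 0.85·0.1232 + 0.55·0.3188 + 0.55·0.5580; P(aggressive) ≈ 0.1784, P(balanced) ≈ 0.2988, P(conservative) ≈ 0.5228
After 'fold-or-call': normaliser = 0.15·0.1784 + 0.45·0.2988 + 0.45·0.5228; P(aggressive) ≈ 0.0675, P(balanced) ≈ 0.3391, P(conservative) ≈ 0.5934

0.593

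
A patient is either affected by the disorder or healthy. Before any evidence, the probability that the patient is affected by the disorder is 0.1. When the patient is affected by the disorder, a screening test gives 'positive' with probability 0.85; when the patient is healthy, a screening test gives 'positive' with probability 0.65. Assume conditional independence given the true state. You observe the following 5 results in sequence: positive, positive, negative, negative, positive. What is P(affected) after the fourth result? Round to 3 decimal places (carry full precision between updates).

Apply Bayes' rule sequentially, carrying P(affected) forward.
After 'positive': P(affected) = 0.85·0.1000 / (0.85·0.1000 + 0.65·0.9000) ≈ 0.1269
After 'positive': P(affected) = 0.85·0.1269 / (0.85·0.1269 + 0.65·0.8731) ≈ 0.1597
After 'negative': P(affected) = 0.15·0.1597 / (0.15·0.1597 + 0.35·0.8403) ≈ 0.0753
After 'negative': P(affected) = 0.15·0.0753 / (0.15·0.0753 + 0.35·0.9247) ≈ 0.0337

0.034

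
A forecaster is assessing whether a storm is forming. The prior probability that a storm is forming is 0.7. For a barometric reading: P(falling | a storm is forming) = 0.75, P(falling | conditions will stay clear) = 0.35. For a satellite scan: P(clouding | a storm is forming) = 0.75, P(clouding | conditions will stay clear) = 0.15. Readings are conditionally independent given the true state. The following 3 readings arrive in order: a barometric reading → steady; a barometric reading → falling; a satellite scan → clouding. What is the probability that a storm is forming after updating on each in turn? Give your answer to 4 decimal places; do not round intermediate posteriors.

After a barometric reading='steady': P(storm) = 0.25·0.7000 / (0.25·0.7000 + 0.65·0.3000) ≈ 0.4730
After a barometric reading='falling': P(storm) = 0.75·0.4730 / (0.75·0.4730 + 0.35·0.5270) ≈ 0.6579
After a satellite scan='clouding': P(storm) = 0.75·0.6579 / (0.75·0.6579 + 0.15·0.3421) ≈ 0.9058

0.9058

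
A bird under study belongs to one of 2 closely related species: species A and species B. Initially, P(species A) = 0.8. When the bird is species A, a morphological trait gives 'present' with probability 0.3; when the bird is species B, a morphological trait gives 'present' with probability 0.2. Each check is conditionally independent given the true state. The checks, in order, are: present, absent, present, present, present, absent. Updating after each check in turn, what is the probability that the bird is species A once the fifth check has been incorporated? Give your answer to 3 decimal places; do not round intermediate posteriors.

Apply Bayes' rule sequentially, carrying P(species A) forward.
After 'present': P(species A) = 0.3·0.8000 / (0.3·0.8000 + 0.2·0.2000) ≈ 0.8571
After 'absent': P(species A) = 0.7·0.8571 / (0.7·0.8571 + 0.8·0.1429) ≈ 0.8400
After 'present': P(species A) = 0.3·0.8400 / (0.3·0.8400 + 0.2·0.1600) ≈ 0.8873
After 'present': P(species A) = 0.3·0.8873 / (0.3·0.8873 + 0.2·0.1127) ≈ 0.9220
After 'present': P(species A) = 0.3·0.9220 / (0.3·0.9220 + 0.2·0.0780) ≈ 0.9466

0.947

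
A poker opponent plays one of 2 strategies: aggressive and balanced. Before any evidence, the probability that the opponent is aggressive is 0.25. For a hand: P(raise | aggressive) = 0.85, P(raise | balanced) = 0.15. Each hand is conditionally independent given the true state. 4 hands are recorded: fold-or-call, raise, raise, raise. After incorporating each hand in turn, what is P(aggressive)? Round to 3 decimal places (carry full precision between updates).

0.915

After 'fold-or-call': P(aggressive) = 0.15·0.2500 / (0.15·0.2500 + 0.85·0.7500) ≈ 0.0556
After 'raise': P(aggressive) = 0.85·0.0556 / (0.85·0.0556 + 0.15·0.9444) ≈ 0.2500
After 'raise': P(aggressive) = 0.85·0.2500 / (0.85·0.2500 + 0.15·0.7500) ≈ 0.6538
After 'raise': P(aggressive) = 0.85·0.6538 / (0.85·0.6538 + 0.15·0.3462) ≈ 0.9146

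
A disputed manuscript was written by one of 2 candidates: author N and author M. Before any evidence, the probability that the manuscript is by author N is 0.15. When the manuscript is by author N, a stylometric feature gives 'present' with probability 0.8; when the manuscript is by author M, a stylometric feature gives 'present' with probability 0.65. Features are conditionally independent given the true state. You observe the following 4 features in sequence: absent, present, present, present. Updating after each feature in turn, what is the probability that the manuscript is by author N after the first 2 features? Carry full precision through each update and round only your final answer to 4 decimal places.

After 'absent': P(author N) = 0.2·0.1500 / (0.2·0.1500 + 0.35·0.8500) ≈ 0.0916
After 'present': P(author N) = 0.8·0.0916 / (0.8·0.0916 + 0.65·0.9084) ≈ 0.1104

0.1104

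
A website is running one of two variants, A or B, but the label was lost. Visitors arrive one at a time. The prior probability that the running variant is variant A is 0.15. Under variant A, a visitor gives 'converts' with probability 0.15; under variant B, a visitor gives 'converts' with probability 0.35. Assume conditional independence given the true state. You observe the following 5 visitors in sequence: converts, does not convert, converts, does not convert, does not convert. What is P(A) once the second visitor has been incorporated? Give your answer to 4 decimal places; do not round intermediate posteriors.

0.0900

Each posterior becomes the prior for the next update.
After 'converts': P(A) = 0.15·0.1500 / (0.15·0.1500 + 0.35·0.8500) ≈ 0.0703
After 'does not convert': P(A) = 0.85·0.0703 / (0.85·0.0703 + 0.65·0.9297) ≈ 0.0900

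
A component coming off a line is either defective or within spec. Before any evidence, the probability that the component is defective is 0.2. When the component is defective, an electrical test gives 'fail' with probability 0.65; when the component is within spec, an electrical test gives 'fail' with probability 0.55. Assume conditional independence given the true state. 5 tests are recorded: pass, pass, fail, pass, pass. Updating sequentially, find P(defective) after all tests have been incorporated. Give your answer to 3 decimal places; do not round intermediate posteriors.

0.098

After 'pass': P(defective) = 0.35·0.2000 / (0.35·0.2000 + 0.45·0.8000) ≈ 0.1628
After 'pass': P(defective) = 0.35·0.1628 / (0.35·0.1628 + 0.45·0.8372) ≈ 0.1314
After 'fail': P(defective) = 0.65·0.1314 / (0.65·0.1314 + 0.55·0.8686) ≈ 0.1516
After 'pass': P(defective) = 0.35·0.1516 / (0.35·0.1516 + 0.45·0.8484) ≈ 0.1220
After 'pass': P(defective) = 0.35·0.1220 / (0.35·0.1220 + 0.45·0.8780) ≈ 0.0976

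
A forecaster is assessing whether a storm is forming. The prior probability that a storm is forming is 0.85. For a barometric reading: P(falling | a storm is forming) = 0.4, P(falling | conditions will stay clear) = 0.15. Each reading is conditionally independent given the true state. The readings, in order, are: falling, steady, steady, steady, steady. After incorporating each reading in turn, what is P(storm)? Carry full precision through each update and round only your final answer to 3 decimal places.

0.790

After 'falling': P(storm) = 0.4·0.8500 / (0.4·0.8500 + 0.15·0.1500) ≈ 0.9379
After 'steady': P(storm) = 0.6·0.9379 / (0.6·0.9379 + 0.85·0.0621) ≈ 0.9143
After 'steady': P(storm) = 0.6·0.9143 / (0.6·0.9143 + 0.85·0.0857) ≈ 0.8828
After 'steady': P(storm) = 0.6·0.8828 / (0.6·0.8828 + 0.85·0.1172) ≈ 0.8416
After 'steady': P(storm) = 0.6·0.8416 / (0.6·0.8416 + 0.85·0.1584) ≈ 0.7895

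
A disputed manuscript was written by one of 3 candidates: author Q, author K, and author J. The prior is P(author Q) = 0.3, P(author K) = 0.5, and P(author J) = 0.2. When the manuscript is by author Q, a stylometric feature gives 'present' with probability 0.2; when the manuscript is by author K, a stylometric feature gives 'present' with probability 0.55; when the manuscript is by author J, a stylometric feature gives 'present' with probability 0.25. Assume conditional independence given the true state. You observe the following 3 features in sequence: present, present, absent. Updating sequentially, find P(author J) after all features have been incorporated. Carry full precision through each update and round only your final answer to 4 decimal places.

After 'present': normaliser = 0.2·0.3000 + 0.55·0.5000 + 0.25·0.2000; P(author Q) ≈ 0.1558, P(author K) ≈ 0.7143, P(author J) ≈ 0.1299
After 'present': normaliser = 0.2·0.1558 + 0.55·0.7143 + 0.25·0.1299; P(author Q) ≈ 0.0683, P(author K) ≈ 0.8606, P(author J) ≈ 0.0711
After 'absent': normaliser = 0.8·0.0683 + 0.45·0.8606 + 0.75·0.0711; P(author Q) ≈ 0.1103, P(author K) ≈ 0.7820, P(author J) ≈ 0.1077

0.1077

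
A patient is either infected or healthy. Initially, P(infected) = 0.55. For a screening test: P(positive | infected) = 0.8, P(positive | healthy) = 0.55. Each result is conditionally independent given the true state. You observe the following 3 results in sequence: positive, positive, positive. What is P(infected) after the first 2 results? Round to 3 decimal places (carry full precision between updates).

0.721

After 'positive': P(infected) = 0.8·0.5500 / (0.8·0.5500 + 0.55·0.4500) ≈ 0.6400
After 'positive': P(infected) = 0.8·0.6400 / (0.8·0.6400 + 0.55·0.3600) ≈ 0.7211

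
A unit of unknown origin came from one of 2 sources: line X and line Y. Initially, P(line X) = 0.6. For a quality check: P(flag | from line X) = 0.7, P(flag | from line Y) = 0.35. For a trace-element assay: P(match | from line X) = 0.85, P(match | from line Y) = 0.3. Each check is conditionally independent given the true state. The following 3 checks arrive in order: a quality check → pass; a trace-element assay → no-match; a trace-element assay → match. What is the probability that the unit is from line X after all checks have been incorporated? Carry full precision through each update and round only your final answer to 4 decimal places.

Apply Bayes' rule sequentially, carrying P(line X) forward.
After a quality check='pass': P(line X) = 0.3·0.6000 / (0.3·0.6000 + 0.65·0.4000) ≈ 0.4091
After a trace-element assay='no-match': P(line X) = 0.15·0.4091 / (0.15·0.4091 + 0.7·0.5909) ≈ 0.1292
After a trace-element assay='match': P(line X) = 0.85·0.1292 / (0.85·0.1292 + 0.3·0.8708) ≈ 0.2959

0.2959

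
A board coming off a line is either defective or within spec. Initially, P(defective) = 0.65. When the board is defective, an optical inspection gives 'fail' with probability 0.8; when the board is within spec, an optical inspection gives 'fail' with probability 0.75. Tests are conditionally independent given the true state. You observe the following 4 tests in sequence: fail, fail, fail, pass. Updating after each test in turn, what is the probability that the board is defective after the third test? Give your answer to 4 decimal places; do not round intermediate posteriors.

0.6927

Each posterior becomes the prior for the next update.
After 'fail': P(defective) = 0.8·0.6500 / (0.8·0.6500 + 0.75·0.3500) ≈ 0.6645
After 'fail': P(defective) = 0.8·0.6645 / (0.8·0.6645 + 0.75·0.3355) ≈ 0.6788
After 'fail': P(defective) = 0.8·0.6788 / (0.8·0.6788 + 0.75·0.3212) ≈ 0.6927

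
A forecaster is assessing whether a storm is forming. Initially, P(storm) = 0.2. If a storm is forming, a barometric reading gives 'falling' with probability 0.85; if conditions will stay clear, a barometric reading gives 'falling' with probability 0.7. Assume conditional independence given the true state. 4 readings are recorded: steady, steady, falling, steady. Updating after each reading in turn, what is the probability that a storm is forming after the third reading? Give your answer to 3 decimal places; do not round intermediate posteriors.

0.071

Each posterior becomes the prior for the next update.
After 'steady': P(storm) = 0.15·0.2000 / (0.15·0.2000 + 0.3·0.8000) ≈ 0.1111
After 'steady': P(storm) = 0.15·0.1111 / (0.15·0.1111 + 0.3·0.8889) ≈ 0.0588
After 'falling': P(storm) = 0.85·0.0588 / (0.85·0.0588 + 0.7·0.9412) ≈ 0.0705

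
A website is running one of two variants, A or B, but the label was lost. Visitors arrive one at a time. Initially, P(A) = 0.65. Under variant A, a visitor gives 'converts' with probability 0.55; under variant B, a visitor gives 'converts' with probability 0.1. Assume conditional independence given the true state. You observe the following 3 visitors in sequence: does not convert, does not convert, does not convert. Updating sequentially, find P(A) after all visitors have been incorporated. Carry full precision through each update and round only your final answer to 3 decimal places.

0.188

Apply Bayes' rule sequentially, carrying P(A) forward.
After 'does not convert': P(A) = 0.45·0.6500 / (0.45·0.6500 + 0.9·0.3500) ≈ 0.4815
After 'does not convert': P(A) = 0.45·0.4815 / (0.45·0.4815 + 0.9·0.5185) ≈ 0.3171
After 'does not convert': P(A) = 0.45·0.3171 / (0.45·0.3171 + 0.9·0.6829) ≈ 0.1884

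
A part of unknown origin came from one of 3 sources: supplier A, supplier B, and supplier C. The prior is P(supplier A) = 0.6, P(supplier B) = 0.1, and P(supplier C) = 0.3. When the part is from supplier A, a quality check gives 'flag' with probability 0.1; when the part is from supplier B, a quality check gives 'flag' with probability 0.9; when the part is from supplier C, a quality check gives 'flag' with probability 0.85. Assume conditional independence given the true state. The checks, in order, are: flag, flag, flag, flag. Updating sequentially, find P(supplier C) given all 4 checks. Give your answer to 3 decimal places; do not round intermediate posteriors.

0.705

After 'flag': normaliser = 0.1·0.6000 + 0.9·0.1000 + 0.85·0.3000; P(supplier A) ≈ 0.1481, P(supplier B) ≈ 0.2222, P(supplier C) ≈ 0.6296
After 'flag': normaliser = 0.1·0.1481 + 0.9·0.2222 + 0.85·0.6296; P(supplier A) ≈ 0.0198, P(supplier B) ≈ 0.2667, P(supplier C) ≈ 0.7136
After 'flag': normaliser = 0.1·0.0198 + 0.9·0.2667 + 0.85·0.7136; P(supplier A) ≈ 0.0023, P(supplier B) ≈ 0.2828, P(supplier C) ≈ 0.7148
After 'flag': normaliser = 0.1·0.0023 + 0.9·0.2828 + 0.85·0.7148; P(supplier A) ≈ 0.0003, P(supplier B) ≈ 0.2952, P(supplier C) ≈ 0.7046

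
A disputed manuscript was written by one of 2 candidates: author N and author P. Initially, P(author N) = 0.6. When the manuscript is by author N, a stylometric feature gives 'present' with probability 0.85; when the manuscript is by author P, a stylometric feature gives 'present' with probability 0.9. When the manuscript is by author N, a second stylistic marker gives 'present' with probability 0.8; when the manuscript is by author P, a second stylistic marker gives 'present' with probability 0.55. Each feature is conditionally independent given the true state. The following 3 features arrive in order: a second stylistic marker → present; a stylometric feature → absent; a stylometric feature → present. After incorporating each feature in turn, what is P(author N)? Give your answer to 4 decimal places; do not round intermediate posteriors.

After a second stylistic marker='present': P(author N) = 0.8·0.6000 / (0.8·0.6000 + 0.55·0.4000) ≈ 0.6857
After a stylometric feature='absent': P(author N) = 0.15·0.6857 / (0.15·0.6857 + 0.1·0.3143) ≈ 0.7660
After a stylometric feature='present': P(author N) = 0.85·0.7660 / (0.85·0.7660 + 0.9·0.2340) ≈ 0.7556

0.7556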